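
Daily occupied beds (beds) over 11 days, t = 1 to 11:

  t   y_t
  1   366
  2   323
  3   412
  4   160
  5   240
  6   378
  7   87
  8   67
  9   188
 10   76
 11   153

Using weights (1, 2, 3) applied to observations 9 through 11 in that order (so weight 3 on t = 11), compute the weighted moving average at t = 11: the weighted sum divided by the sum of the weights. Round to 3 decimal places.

Weighted sum: 1·188 + 2·76 + 3·153 = 188 + 152 + 459 = 799
Weight total: 1 + 2 + 3 = 6
WMA = 799 / 6 = 133.167

133.167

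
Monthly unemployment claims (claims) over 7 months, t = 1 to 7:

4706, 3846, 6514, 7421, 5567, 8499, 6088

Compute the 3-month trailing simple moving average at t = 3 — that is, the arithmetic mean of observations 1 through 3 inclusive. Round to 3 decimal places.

Sum of periods 1–3: 4706 + 3846 + 6514 = 15066
Divide by 3: 15066 / 3 = 5022.000

5022.000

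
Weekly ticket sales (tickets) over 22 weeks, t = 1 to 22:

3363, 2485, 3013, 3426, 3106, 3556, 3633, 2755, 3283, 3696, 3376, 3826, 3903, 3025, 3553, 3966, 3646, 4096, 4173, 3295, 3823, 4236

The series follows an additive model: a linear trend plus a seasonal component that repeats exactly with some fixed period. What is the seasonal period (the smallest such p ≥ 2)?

6

First differences y_{t+1} − y_t: -878, 528, 413, -320, 450, 77, -878, 528, 413, -320, 450, 77, -878, 528, …
The difference pattern repeats every 6 terms and not for any smaller step, so p = 6.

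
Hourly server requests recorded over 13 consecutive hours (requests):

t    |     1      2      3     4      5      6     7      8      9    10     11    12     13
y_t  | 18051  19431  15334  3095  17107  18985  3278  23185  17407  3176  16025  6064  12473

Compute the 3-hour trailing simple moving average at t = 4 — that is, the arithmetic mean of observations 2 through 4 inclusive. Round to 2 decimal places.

12620.00

Sum of periods 2–4: 19431 + 15334 + 3095 = 37860
Divide by 3: 37860 / 3 = 12620.00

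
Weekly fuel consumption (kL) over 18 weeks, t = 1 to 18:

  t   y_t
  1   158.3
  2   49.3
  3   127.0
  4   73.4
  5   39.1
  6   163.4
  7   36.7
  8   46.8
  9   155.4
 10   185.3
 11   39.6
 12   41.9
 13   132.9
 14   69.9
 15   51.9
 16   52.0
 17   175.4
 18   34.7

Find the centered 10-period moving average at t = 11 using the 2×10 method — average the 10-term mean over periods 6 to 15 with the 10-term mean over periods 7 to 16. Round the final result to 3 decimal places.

86.810

Sum over 6–15: 163.4 + 36.7 + 46.8 + 155.4 + 185.3 + 39.6 + 41.9 + 132.9 + 69.9 + 51.9 = 923.8
Sum over 7–16: 36.7 + 46.8 + 155.4 + 185.3 + 39.6 + 41.9 + 132.9 + 69.9 + 51.9 + 52.0 = 812.4
CMA at t=11 = (923.8 + 812.4) / (2·10) = 1736.2 / 20 = 86.810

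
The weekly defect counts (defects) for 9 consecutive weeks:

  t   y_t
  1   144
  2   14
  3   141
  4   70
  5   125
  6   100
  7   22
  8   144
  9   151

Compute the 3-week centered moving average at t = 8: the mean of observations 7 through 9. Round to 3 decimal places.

Sum of periods 7–9: 22 + 144 + 151 = 317
Divide by 3: 317 / 3 = 105.667

105.667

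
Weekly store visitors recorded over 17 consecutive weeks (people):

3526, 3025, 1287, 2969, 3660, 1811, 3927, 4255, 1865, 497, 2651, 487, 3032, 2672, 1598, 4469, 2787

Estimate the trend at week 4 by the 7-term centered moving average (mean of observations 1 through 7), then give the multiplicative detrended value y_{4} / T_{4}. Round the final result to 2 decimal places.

Trend T_4 = (3526 + 3025 + 1287 + 2969 + 3660 + 1811 + 3927) / 7 = 20205/7 = 2886.4286
Ratio to trend: 2969 / 2886.4286 = 1.03

1.03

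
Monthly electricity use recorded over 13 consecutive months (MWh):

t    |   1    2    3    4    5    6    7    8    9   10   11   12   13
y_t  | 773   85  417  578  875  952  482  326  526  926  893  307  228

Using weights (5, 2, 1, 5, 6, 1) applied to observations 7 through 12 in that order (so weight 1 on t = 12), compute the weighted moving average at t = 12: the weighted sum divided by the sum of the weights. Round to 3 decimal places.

694.150

Weighted sum: 5·482 + 2·326 + 1·526 + 5·926 + 6·893 + 1·307 = 2410 + 652 + 526 + 4630 + 5358 + 307 = 13883
Weight total: 5 + 2 + 1 + 5 + 6 + 1 = 20
WMA = 13883 / 20 = 694.150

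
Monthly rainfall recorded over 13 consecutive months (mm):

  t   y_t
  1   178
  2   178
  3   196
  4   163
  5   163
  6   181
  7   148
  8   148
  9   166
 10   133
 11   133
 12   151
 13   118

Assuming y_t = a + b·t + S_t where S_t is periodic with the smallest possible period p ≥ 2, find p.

First differences y_{t+1} − y_t: 0, 18, -33, 0, 18, -33, 0, 18, …
The difference pattern repeats every 3 terms and not for any smaller step, so p = 3.

3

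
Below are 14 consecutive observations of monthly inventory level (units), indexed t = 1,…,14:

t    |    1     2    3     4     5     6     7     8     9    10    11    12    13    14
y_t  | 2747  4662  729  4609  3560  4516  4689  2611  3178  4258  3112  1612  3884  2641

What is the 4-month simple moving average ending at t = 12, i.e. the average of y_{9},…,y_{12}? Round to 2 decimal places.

3040.00

Sum of periods 9–12: 3178 + 4258 + 3112 + 1612 = 12160
Divide by 4: 12160 / 4 = 3040.00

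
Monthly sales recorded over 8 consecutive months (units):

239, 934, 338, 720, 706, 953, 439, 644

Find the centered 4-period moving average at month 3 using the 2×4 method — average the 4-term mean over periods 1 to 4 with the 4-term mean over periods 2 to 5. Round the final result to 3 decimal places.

616.125

Sum over 1–4: 239 + 934 + 338 + 720 = 2231
Sum over 2–5: 934 + 338 + 720 + 706 = 2698
CMA at t=3 = (2231 + 2698) / (2·4) = 4929 / 8 = 616.125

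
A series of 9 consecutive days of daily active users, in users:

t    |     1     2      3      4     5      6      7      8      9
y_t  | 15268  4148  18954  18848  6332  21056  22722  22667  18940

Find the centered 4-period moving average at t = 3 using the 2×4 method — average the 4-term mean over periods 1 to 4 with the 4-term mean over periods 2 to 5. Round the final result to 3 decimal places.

Sum over 1–4: 15268 + 4148 + 18954 + 18848 = 57218
Sum over 2–5: 4148 + 18954 + 18848 + 6332 = 48282
CMA at t=3 = (57218 + 48282) / (2·4) = 105500 / 8 = 13187.500

13187.500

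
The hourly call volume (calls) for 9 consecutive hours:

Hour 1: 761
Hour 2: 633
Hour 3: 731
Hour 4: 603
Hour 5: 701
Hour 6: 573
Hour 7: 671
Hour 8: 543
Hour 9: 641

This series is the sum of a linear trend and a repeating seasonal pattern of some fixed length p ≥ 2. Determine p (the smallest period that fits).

First differences y_{t+1} − y_t: -128, 98, -128, 98, -128, 98, …
The difference pattern repeats every 2 terms and not for any smaller step, so p = 2.

2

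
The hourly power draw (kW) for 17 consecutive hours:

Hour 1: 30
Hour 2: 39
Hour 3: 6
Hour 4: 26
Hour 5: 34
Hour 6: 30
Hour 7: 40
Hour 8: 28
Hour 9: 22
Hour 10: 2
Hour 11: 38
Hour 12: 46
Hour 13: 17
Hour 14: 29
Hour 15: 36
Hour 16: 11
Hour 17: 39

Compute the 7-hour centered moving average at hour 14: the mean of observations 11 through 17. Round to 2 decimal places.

Sum of periods 11–17: 38 + 46 + 17 + 29 + 36 + 11 + 39 = 216
Divide by 7: 216 / 7 = 30.86

30.86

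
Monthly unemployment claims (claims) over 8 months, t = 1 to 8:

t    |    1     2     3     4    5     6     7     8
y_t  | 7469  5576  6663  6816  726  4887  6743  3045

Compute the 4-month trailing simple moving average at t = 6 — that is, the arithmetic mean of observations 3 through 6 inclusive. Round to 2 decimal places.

Sum of periods 3–6: 6663 + 6816 + 726 + 4887 = 19092
Divide by 4: 19092 / 4 = 4773.00

4773.00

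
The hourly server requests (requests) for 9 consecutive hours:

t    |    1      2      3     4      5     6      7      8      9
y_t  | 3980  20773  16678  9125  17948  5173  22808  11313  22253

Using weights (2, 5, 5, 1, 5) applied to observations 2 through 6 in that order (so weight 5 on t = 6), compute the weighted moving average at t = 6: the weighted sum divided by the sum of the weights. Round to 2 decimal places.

Weighted sum: 2·20773 + 5·16678 + 5·9125 + 1·17948 + 5·5173 = 41546 + 83390 + 45625 + 17948 + 25865 = 214374
Weight total: 2 + 5 + 5 + 1 + 5 = 18
WMA = 214374 / 18 = 11909.67

11909.67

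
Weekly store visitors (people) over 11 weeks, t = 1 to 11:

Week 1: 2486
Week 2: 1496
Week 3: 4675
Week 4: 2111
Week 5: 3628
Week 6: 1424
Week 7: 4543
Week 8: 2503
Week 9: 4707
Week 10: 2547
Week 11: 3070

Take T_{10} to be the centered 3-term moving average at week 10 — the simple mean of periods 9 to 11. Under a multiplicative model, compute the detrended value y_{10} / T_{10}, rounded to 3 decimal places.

Trend T_10 = (4707 + 2547 + 3070) / 3 = 10324/3 = 3441.33333
Ratio to trend: 2547 / 3441.33333 = 0.740

0.740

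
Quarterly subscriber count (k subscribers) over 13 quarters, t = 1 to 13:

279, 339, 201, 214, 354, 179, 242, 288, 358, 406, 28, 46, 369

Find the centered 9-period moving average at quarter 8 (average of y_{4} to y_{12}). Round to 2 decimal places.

235.00

Sum of periods 4–12: 214 + 354 + 179 + 242 + 288 + 358 + 406 + 28 + 46 = 2115
Divide by 9: 2115 / 9 = 235.00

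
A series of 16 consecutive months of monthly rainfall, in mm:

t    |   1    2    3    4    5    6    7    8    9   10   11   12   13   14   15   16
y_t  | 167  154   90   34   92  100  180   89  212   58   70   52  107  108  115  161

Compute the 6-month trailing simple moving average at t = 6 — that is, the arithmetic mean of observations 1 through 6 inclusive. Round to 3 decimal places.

Sum of periods 1–6: 167 + 154 + 90 + 34 + 92 + 100 = 637
Divide by 6: 637 / 6 = 106.167

106.167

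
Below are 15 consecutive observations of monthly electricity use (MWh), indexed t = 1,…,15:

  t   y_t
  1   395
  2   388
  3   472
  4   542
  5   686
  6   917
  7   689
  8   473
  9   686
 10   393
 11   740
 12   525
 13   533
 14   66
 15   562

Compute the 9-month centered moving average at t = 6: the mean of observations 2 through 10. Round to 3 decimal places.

Sum of periods 2–10: 388 + 472 + 542 + 686 + 917 + 689 + 473 + 686 + 393 = 5246
Divide by 9: 5246 / 9 = 582.889

582.889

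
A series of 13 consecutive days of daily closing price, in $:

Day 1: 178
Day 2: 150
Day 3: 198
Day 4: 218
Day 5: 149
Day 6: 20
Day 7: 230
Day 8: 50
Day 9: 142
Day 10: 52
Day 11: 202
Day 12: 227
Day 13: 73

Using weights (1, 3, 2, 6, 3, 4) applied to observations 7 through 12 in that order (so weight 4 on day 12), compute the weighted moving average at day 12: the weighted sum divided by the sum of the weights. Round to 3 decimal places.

131.053

Weighted sum: 1·230 + 3·50 + 2·142 + 6·52 + 3·202 + 4·227 = 230 + 150 + 284 + 312 + 606 + 908 = 2490
Weight total: 1 + 3 + 2 + 6 + 3 + 4 = 19
WMA = 2490 / 19 = 131.053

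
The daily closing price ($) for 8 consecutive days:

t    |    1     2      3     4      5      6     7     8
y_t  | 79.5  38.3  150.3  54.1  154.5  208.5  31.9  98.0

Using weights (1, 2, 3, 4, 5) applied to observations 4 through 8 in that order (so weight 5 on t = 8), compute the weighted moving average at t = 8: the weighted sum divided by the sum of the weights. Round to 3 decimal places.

Weighted sum: 1·54.1 + 2·154.5 + 3·208.5 + 4·31.9 + 5·98.0 = 54.1 + 309.0 + 625.5 + 127.6 + 490.0 = 1606.2
Weight total: 1 + 2 + 3 + 4 + 5 = 15
WMA = 1606.2 / 15 = 107.080

107.080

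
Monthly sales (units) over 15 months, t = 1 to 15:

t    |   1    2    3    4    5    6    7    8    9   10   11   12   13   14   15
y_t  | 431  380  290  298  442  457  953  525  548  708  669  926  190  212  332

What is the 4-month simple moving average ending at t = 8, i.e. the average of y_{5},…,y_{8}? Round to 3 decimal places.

594.250

Sum of periods 5–8: 442 + 457 + 953 + 525 = 2377
Divide by 4: 2377 / 4 = 594.250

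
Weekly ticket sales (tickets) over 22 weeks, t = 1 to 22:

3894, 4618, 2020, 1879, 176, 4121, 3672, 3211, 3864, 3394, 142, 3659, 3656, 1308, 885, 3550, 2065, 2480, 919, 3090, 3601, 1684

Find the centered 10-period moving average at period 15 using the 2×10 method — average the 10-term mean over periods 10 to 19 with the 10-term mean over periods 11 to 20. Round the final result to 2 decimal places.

2190.60

Sum over 10–19: 3394 + 142 + 3659 + 3656 + 1308 + 885 + 3550 + 2065 + 2480 + 919 = 22058
Sum over 11–20: 142 + 3659 + 3656 + 1308 + 885 + 3550 + 2065 + 2480 + 919 + 3090 = 21754
CMA at t=15 = (22058 + 21754) / (2·10) = 43812 / 20 = 2190.60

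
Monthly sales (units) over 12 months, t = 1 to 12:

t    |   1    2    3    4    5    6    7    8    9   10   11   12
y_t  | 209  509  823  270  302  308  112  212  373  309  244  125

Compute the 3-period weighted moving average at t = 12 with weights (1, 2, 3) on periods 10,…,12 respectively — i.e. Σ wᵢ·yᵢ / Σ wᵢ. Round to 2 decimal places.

Weighted sum: 1·309 + 2·244 + 3·125 = 309 + 488 + 375 = 1172
Weight total: 1 + 2 + 3 = 6
WMA = 1172 / 6 = 195.33

195.33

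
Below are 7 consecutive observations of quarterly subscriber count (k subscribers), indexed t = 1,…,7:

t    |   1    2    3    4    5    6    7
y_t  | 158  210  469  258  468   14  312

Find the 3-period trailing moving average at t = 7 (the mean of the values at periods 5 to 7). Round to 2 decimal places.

264.67

Sum of periods 5–7: 468 + 14 + 312 = 794
Divide by 3: 794 / 3 = 264.67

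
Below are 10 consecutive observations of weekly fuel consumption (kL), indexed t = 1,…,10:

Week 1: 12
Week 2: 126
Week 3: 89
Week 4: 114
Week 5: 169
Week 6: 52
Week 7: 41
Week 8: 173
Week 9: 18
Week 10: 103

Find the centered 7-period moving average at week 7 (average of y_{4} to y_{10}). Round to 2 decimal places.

Sum of periods 4–10: 114 + 169 + 52 + 41 + 173 + 18 + 103 = 670
Divide by 7: 670 / 7 = 95.71

95.71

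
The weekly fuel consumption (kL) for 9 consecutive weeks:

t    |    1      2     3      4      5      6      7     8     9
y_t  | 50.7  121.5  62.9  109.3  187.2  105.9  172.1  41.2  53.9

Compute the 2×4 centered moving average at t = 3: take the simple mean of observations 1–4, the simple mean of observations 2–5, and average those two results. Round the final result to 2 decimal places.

103.16

Sum over 1–4: 50.7 + 121.5 + 62.9 + 109.3 = 344.4
Sum over 2–5: 121.5 + 62.9 + 109.3 + 187.2 = 480.9
CMA at t=3 = (344.4 + 480.9) / (2·4) = 825.3 / 8 = 103.16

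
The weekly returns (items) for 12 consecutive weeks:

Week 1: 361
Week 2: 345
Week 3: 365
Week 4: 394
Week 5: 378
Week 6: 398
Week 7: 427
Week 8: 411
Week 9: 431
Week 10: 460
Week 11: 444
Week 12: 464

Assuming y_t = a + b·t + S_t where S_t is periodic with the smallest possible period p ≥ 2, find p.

3

First differences y_{t+1} − y_t: -16, 20, 29, -16, 20, 29, -16, 20, …
The difference pattern repeats every 3 terms and not for any smaller step, so p = 3.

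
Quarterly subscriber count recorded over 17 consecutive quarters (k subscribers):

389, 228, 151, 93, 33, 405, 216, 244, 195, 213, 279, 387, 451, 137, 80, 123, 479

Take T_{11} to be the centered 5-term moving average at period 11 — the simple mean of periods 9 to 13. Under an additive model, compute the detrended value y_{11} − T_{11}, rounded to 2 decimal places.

-26.00

Trend T_11 = (195 + 213 + 279 + 387 + 451) / 5 = 1525/5 = 305.0000
Detrended value: 279 − 305.0000 = -26.00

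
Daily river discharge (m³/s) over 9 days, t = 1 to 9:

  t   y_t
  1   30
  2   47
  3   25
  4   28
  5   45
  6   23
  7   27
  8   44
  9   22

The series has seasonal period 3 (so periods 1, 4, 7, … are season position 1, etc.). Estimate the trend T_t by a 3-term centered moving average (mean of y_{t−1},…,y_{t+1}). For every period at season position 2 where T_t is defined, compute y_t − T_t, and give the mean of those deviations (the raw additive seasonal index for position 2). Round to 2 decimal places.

13.00

Season position 2 occurs at t = 2, 5, 8 (where T_t is defined).
t=2: T_2 = 34.0000; y_2 − T_2 = 47 − 34.0000 = 13.0000
t=5: T_5 = 32.0000; y_5 − T_5 = 45 − 32.0000 = 13.0000
t=8: T_8 = 31.0000; y_8 − T_8 = 44 − 31.0000 = 13.0000
Mean deviation: (13.0000 + 13.0000 + 13.0000) / 3 = 13.00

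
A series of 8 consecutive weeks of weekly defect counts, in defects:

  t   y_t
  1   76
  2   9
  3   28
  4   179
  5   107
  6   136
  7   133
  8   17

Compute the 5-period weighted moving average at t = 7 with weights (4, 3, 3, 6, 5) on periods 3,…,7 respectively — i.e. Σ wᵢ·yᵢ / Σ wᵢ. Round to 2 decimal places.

Weighted sum: 4·28 + 3·179 + 3·107 + 6·136 + 5·133 = 112 + 537 + 321 + 816 + 665 = 2451
Weight total: 4 + 3 + 3 + 6 + 5 = 21
WMA = 2451 / 21 = 116.71

116.71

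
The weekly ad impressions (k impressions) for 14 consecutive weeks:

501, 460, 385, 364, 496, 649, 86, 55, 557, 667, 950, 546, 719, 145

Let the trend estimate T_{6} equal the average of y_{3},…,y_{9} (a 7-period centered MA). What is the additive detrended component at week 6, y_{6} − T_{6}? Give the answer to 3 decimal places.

278.714

Trend T_6 = (385 + 364 + 496 + 649 + 86 + 55 + 557) / 7 = 2592/7 = 370.28571
Detrended value: 649 − 370.28571 = 278.714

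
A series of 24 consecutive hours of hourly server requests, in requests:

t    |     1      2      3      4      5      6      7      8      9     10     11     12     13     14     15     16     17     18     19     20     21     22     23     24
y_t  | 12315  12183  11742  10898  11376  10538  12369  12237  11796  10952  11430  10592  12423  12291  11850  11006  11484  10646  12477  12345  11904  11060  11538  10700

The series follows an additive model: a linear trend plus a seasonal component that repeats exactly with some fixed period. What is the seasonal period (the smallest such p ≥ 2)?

First differences y_{t+1} − y_t: -132, -441, -844, 478, -838, 1831, -132, -441, -844, 478, -838, 1831, -132, -441, …
The difference pattern repeats every 6 terms and not for any smaller step, so p = 6.

6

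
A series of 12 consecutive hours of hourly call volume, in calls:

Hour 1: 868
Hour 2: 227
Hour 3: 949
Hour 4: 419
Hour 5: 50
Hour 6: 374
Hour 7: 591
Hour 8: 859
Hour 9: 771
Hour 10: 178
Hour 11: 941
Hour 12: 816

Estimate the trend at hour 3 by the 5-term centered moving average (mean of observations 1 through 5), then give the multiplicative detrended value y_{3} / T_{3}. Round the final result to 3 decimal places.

Trend T_3 = (868 + 227 + 949 + 419 + 50) / 5 = 2513/5 = 502.60000
Ratio to trend: 949 / 502.60000 = 1.888

1.888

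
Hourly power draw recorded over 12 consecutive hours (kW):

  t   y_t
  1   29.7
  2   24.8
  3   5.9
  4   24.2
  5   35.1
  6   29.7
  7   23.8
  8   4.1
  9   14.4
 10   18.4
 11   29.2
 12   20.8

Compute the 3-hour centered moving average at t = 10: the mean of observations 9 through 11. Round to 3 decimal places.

20.667

Sum of periods 9–11: 14.4 + 18.4 + 29.2 = 62.0
Divide by 3: 62.0 / 3 = 20.667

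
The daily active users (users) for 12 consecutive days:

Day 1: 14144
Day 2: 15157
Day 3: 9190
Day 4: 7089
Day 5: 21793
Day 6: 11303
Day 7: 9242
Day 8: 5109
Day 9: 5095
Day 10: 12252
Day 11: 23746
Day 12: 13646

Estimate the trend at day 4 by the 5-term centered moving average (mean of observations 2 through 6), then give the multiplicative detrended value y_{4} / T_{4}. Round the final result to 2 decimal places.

0.55

Trend T_4 = (15157 + 9190 + 7089 + 21793 + 11303) / 5 = 64532/5 = 12906.4000
Ratio to trend: 7089 / 12906.4000 = 0.55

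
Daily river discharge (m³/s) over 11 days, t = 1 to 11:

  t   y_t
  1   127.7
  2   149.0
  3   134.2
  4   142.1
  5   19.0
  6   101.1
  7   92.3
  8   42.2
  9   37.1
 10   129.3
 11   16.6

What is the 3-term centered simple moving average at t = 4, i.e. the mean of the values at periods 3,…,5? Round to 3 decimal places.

98.433

Sum of periods 3–5: 134.2 + 142.1 + 19.0 = 295.3
Divide by 3: 295.3 / 3 = 98.433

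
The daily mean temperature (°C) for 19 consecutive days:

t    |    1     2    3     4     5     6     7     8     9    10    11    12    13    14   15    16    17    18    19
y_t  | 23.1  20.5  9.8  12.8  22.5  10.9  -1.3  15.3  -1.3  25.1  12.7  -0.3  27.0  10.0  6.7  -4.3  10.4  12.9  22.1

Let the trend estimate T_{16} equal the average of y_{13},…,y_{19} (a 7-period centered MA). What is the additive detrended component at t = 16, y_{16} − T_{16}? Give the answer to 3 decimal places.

-16.414

Trend T_16 = (27.0 + 10.0 + 6.7 + (-4.3) + 10.4 + 12.9 + 22.1) / 7 = 84.8/7 = 12.11429
Detrended value: -4.3 − 12.11429 = -16.414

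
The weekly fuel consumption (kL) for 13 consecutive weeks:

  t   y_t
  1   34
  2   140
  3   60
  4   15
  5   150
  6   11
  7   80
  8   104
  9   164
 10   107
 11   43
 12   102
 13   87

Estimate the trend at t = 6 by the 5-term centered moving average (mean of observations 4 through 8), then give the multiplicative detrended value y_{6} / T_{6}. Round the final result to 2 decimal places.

Trend T_6 = (15 + 150 + 11 + 80 + 104) / 5 = 360/5 = 72.0000
Ratio to trend: 11 / 72.0000 = 0.15

0.15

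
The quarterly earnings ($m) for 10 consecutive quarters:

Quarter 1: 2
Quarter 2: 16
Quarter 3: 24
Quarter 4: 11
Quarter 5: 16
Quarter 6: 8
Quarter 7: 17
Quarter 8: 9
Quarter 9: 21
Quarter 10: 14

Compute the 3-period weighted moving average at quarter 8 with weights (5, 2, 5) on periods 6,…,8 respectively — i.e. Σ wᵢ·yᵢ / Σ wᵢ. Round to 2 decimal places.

9.92

Weighted sum: 5·8 + 2·17 + 5·9 = 40 + 34 + 45 = 119
Weight total: 5 + 2 + 5 = 12
WMA = 119 / 12 = 9.92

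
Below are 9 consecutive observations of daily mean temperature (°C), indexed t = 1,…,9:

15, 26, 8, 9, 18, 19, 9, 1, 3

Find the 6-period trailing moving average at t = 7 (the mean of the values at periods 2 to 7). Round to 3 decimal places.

Sum of periods 2–7: 26 + 8 + 9 + 18 + 19 + 9 = 89
Divide by 6: 89 / 6 = 14.833

14.833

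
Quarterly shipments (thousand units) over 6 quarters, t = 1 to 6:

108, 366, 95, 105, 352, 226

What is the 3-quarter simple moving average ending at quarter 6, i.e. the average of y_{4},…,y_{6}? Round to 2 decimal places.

227.67

Sum of periods 4–6: 105 + 352 + 226 = 683
Divide by 3: 683 / 3 = 227.67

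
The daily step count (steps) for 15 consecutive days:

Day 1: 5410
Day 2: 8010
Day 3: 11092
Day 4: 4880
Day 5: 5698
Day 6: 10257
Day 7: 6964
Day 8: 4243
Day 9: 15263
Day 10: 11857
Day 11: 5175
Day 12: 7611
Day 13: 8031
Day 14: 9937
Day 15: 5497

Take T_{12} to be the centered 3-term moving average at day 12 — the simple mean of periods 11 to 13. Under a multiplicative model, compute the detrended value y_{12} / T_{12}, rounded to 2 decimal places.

Trend T_12 = (5175 + 7611 + 8031) / 3 = 20817/3 = 6939.0000
Ratio to trend: 7611 / 6939.0000 = 1.10

1.10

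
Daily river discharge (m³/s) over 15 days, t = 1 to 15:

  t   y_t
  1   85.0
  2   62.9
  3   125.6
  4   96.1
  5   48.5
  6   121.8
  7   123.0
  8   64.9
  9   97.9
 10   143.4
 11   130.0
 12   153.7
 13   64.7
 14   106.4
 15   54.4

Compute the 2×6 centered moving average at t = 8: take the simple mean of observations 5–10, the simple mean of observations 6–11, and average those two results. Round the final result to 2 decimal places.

Sum over 5–10: 48.5 + 121.8 + 123.0 + 64.9 + 97.9 + 143.4 = 599.5
Sum over 6–11: 121.8 + 123.0 + 64.9 + 97.9 + 143.4 + 130.0 = 681.0
CMA at t=8 = (599.5 + 681.0) / (2·6) = 1280.5 / 12 = 106.71

106.71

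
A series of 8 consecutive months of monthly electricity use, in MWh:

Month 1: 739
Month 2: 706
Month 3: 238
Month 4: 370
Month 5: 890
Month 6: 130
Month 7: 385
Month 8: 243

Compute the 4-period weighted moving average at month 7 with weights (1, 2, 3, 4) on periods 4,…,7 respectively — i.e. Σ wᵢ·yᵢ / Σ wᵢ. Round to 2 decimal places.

408.00

Weighted sum: 1·370 + 2·890 + 3·130 + 4·385 = 370 + 1780 + 390 + 1540 = 4080
Weight total: 1 + 2 + 3 + 4 = 10
WMA = 4080 / 10 = 408.00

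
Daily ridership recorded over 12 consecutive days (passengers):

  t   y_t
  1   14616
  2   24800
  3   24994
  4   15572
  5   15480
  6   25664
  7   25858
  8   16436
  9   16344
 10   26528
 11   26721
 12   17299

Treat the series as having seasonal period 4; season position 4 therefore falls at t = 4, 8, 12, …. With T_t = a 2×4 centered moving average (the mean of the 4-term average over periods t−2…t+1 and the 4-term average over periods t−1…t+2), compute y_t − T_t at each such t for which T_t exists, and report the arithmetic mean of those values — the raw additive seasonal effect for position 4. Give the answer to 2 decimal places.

Season position 4 occurs at t = 4, 8 (where T_t is defined).
t=4: T_4 = 20319.5000; y_4 − T_4 = 15572 − 20319.5000 = -4747.5000
t=8: T_8 = 21183.5000; y_8 − T_8 = 16436 − 21183.5000 = -4747.5000
Mean deviation: (-4747.5000 + -4747.5000) / 2 = -4747.50

-4747.50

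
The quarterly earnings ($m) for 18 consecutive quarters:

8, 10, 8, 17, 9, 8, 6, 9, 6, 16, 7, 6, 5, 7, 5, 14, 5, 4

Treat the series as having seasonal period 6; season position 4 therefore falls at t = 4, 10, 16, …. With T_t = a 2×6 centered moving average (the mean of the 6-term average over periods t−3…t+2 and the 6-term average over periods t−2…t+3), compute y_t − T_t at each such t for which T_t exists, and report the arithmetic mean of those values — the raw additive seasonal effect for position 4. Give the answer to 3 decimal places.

Season position 4 occurs at t = 4, 10 (where T_t is defined).
t=4: T_4 = 9.83333; y_4 − T_4 = 17 − 9.83333 = 7.16667
t=10: T_10 = 8.25000; y_10 − T_10 = 16 − 8.25000 = 7.75000
Mean deviation: (7.16667 + 7.75000) / 2 = 7.458

7.458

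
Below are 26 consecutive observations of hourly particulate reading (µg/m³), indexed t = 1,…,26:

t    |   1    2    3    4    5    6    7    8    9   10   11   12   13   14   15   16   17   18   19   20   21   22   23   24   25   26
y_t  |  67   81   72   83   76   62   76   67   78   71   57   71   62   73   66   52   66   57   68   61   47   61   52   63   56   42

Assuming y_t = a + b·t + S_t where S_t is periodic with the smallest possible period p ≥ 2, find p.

First differences y_{t+1} − y_t: 14, -9, 11, -7, -14, 14, -9, 11, -7, -14, 14, -9, …
The difference pattern repeats every 5 terms and not for any smaller step, so p = 5.

5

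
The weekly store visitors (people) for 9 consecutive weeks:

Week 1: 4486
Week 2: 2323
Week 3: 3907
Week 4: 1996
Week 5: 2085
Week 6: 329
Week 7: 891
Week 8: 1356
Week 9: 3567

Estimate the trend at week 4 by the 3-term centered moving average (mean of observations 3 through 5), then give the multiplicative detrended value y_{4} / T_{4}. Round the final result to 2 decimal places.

0.75

Trend T_4 = (3907 + 1996 + 2085) / 3 = 7988/3 = 2662.6667
Ratio to trend: 1996 / 2662.6667 = 0.75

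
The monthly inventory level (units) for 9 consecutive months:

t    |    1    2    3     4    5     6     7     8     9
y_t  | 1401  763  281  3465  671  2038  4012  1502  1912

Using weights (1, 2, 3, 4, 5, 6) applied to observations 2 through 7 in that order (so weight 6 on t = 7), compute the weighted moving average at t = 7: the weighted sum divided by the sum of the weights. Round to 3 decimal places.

2317.429

Weighted sum: 1·763 + 2·281 + 3·3465 + 4·671 + 5·2038 + 6·4012 = 763 + 562 + 10395 + 2684 + 10190 + 24072 = 48666
Weight total: 1 + 2 + 3 + 4 + 5 + 6 = 21
WMA = 48666 / 21 = 2317.429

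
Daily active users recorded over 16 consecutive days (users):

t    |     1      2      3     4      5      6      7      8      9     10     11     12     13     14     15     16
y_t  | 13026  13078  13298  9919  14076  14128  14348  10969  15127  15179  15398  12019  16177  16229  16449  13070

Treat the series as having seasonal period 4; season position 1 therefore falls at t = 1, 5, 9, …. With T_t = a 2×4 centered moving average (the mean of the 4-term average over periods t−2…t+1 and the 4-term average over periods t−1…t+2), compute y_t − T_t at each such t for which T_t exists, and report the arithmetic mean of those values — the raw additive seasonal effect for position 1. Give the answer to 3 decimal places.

Season position 1 occurs at t = 5, 9, 13 (where T_t is defined).
t=5: T_5 = 12986.50000; y_5 − T_5 = 14076 − 12986.50000 = 1089.50000
t=9: T_9 = 14037.00000; y_9 − T_9 = 15127 − 14037.00000 = 1090.00000
t=13: T_13 = 15087.12500; y_13 − T_13 = 16177 − 15087.12500 = 1089.87500
Mean deviation: (1089.50000 + 1090.00000 + 1089.87500) / 3 = 1089.792

1089.792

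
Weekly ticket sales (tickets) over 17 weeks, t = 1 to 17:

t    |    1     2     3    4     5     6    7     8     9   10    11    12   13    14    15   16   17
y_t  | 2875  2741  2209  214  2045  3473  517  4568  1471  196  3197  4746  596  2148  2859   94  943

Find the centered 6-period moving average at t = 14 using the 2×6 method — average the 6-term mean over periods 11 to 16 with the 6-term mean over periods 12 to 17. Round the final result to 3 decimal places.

2085.500

Sum over 11–16: 3197 + 4746 + 596 + 2148 + 2859 + 94 = 13640
Sum over 12–17: 4746 + 596 + 2148 + 2859 + 94 + 943 = 11386
CMA at t=14 = (13640 + 11386) / (2·6) = 25026 / 12 = 2085.500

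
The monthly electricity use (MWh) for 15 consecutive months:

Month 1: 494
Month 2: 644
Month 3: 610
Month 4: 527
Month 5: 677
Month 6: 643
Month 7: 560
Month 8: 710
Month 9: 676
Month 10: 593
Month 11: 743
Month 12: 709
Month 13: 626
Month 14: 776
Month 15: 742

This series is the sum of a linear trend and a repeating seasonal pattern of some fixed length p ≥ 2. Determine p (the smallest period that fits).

First differences y_{t+1} − y_t: 150, -34, -83, 150, -34, -83, 150, -34, …
The difference pattern repeats every 3 terms and not for any smaller step, so p = 3.

3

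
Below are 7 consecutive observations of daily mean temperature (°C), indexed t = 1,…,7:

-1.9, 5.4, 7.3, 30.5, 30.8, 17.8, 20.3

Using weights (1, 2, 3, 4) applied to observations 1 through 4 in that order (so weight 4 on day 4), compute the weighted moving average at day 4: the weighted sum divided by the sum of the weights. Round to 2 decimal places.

15.28

Weighted sum: 1·-1.9 + 2·5.4 + 3·7.3 + 4·30.5 = -1.9 + 10.8 + 21.9 + 122.0 = 152.8
Weight total: 1 + 2 + 3 + 4 = 10
WMA = 152.8 / 10 = 15.28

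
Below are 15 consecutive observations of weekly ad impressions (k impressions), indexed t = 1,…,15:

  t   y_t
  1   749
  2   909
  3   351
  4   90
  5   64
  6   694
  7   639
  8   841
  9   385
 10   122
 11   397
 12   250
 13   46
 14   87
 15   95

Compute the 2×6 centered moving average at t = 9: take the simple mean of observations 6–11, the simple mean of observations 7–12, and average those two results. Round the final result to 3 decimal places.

Sum over 6–11: 694 + 639 + 841 + 385 + 122 + 397 = 3078
Sum over 7–12: 639 + 841 + 385 + 122 + 397 + 250 = 2634
CMA at t=9 = (3078 + 2634) / (2·6) = 5712 / 12 = 476.000

476.000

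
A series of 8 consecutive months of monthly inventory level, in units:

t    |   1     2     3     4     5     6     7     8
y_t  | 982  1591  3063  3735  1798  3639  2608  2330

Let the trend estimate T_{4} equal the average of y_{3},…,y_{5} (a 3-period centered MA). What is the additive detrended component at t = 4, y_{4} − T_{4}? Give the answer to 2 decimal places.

Trend T_4 = (3063 + 3735 + 1798) / 3 = 8596/3 = 2865.3333
Detrended value: 3735 − 2865.3333 = 869.67

869.67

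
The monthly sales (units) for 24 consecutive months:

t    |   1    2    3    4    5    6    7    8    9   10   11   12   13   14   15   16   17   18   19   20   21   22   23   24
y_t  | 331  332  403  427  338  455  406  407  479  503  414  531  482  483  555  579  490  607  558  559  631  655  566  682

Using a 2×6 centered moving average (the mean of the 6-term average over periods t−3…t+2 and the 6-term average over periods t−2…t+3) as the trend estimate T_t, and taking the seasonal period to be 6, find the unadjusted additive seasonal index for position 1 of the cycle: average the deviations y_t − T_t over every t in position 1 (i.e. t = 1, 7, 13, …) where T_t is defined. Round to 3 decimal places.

Season position 1 occurs at t = 7, 13, 19 (where T_t is defined).
t=7: T_7 = 425.00000; y_7 − T_7 = 406 − 425.00000 = -19.00000
t=13: T_13 = 501.00000; y_13 − T_13 = 482 − 501.00000 = -19.00000
t=19: T_19 = 577.00000; y_19 − T_19 = 558 − 577.00000 = -19.00000
Mean deviation: (-19.00000 + -19.00000 + -19.00000) / 3 = -19.000

-19.000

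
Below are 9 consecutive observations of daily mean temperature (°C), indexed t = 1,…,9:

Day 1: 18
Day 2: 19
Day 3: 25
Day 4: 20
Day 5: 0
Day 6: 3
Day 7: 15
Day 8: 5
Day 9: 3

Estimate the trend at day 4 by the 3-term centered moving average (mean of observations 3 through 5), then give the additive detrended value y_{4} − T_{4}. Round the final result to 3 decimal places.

Trend T_4 = (25 + 20 + 0) / 3 = 45/3 = 15.00000
Detrended value: 20 − 15.00000 = 5.000

5.000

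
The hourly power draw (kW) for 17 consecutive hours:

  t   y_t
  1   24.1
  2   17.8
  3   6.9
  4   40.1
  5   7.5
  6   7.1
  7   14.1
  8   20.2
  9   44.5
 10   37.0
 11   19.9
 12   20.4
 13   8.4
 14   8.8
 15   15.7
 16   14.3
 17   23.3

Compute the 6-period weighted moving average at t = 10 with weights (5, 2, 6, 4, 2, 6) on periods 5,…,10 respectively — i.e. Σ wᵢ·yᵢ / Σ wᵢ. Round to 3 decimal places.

21.124

Weighted sum: 5·7.5 + 2·7.1 + 6·14.1 + 4·20.2 + 2·44.5 + 6·37.0 = 37.5 + 14.2 + 84.6 + 80.8 + 89.0 + 222.0 = 528.1
Weight total: 5 + 2 + 6 + 4 + 2 + 6 = 25
WMA = 528.1 / 25 = 21.124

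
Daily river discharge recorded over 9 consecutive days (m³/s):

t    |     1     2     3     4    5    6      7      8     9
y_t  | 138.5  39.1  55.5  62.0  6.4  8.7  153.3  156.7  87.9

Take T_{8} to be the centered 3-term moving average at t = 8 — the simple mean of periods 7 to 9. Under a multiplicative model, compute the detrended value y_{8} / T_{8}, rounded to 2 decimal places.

Trend T_8 = (153.3 + 156.7 + 87.9) / 3 = 397.9/3 = 132.6333
Ratio to trend: 156.7 / 132.6333 = 1.18

1.18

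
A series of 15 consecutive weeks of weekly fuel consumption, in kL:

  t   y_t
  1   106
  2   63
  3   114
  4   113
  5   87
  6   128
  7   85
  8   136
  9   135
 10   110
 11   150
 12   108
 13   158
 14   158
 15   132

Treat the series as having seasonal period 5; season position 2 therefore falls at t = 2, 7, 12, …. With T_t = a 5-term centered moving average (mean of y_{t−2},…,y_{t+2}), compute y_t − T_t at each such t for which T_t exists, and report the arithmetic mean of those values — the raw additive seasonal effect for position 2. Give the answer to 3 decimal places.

-29.000

Season position 2 occurs at t = 7, 12 (where T_t is defined).
t=7: T_7 = 114.20000; y_7 − T_7 = 85 − 114.20000 = -29.20000
t=12: T_12 = 136.80000; y_12 − T_12 = 108 − 136.80000 = -28.80000
Mean deviation: (-29.20000 + -28.80000) / 2 = -29.000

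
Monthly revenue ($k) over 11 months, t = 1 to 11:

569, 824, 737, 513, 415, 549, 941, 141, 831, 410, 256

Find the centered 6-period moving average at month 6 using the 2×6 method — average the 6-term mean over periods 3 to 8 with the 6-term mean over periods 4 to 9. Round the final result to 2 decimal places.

557.17

Sum over 3–8: 737 + 513 + 415 + 549 + 941 + 141 = 3296
Sum over 4–9: 513 + 415 + 549 + 941 + 141 + 831 = 3390
CMA at t=6 = (3296 + 3390) / (2·6) = 6686 / 12 = 557.17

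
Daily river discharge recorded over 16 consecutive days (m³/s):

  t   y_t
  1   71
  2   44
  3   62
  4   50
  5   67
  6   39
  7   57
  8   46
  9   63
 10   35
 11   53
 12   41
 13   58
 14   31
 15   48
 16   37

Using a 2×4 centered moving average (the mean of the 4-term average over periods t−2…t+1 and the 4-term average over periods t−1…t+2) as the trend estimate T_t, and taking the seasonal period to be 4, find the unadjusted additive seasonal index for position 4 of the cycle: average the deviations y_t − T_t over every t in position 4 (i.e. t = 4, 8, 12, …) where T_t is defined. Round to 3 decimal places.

-5.042

Season position 4 occurs at t = 4, 8, 12 (where T_t is defined).
t=4: T_4 = 55.12500; y_4 − T_4 = 50 − 55.12500 = -5.12500
t=8: T_8 = 50.75000; y_8 − T_8 = 46 − 50.75000 = -4.75000
t=12: T_12 = 46.25000; y_12 − T_12 = 41 − 46.25000 = -5.25000
Mean deviation: (-5.12500 + -4.75000 + -5.25000) / 3 = -5.042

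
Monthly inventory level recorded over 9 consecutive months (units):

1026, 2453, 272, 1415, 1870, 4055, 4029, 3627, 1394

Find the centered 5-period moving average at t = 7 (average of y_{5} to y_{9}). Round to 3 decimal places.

Sum of periods 5–9: 1870 + 4055 + 4029 + 3627 + 1394 = 14975
Divide by 5: 14975 / 5 = 2995.000

2995.000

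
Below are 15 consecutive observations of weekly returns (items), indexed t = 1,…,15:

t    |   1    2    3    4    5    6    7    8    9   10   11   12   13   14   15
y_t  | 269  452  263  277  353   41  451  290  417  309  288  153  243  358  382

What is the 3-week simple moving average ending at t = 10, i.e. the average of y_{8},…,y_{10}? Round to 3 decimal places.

338.667

Sum of periods 8–10: 290 + 417 + 309 = 1016
Divide by 3: 1016 / 3 = 338.667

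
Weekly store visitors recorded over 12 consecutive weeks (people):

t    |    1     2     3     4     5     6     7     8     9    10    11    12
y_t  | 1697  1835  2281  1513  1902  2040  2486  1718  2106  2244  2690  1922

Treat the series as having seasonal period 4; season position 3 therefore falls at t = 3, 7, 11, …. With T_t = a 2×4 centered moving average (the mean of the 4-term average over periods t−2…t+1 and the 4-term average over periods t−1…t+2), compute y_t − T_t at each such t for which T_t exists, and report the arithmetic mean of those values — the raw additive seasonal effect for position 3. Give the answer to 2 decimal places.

423.94

Season position 3 occurs at t = 3, 7 (where T_t is defined).
t=3: T_3 = 1857.1250; y_3 − T_3 = 2281 − 1857.1250 = 423.8750
t=7: T_7 = 2062.0000; y_7 − T_7 = 2486 − 2062.0000 = 424.0000
Mean deviation: (423.8750 + 424.0000) / 2 = 423.94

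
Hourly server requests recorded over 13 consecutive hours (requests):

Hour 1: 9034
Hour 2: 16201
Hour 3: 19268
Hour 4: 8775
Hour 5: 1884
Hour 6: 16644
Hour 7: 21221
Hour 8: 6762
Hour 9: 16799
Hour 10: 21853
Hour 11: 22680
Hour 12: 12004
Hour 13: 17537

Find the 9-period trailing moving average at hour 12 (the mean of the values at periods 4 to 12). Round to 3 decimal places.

Sum of periods 4–12: 8775 + 1884 + 16644 + 21221 + 6762 + 16799 + 21853 + 22680 + 12004 = 128622
Divide by 9: 128622 / 9 = 14291.333

14291.333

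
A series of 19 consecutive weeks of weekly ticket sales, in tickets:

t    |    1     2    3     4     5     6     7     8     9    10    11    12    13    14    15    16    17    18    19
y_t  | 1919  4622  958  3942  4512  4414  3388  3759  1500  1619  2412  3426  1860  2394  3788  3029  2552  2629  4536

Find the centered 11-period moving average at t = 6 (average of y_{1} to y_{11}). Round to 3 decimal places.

Sum of periods 1–11: 1919 + 4622 + 958 + 3942 + 4512 + 4414 + 3388 + 3759 + 1500 + 1619 + 2412 = 33045
Divide by 11: 33045 / 11 = 3004.091

3004.091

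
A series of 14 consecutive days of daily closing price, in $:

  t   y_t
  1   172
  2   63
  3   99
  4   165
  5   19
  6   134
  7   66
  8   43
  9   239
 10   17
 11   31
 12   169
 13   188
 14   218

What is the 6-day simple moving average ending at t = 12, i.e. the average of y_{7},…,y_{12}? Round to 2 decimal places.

Sum of periods 7–12: 66 + 43 + 239 + 17 + 31 + 169 = 565
Divide by 6: 565 / 6 = 94.17

94.17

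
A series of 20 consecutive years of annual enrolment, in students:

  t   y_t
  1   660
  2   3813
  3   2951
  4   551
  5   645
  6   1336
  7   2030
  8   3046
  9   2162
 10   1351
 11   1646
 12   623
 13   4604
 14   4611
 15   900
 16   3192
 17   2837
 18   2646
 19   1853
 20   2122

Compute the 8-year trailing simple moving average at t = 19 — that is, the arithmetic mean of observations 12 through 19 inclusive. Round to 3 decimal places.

Sum of periods 12–19: 623 + 4604 + 4611 + 900 + 3192 + 2837 + 2646 + 1853 = 21266
Divide by 8: 21266 / 8 = 2658.250

2658.250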